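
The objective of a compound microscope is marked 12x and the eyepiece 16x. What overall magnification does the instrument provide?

The overall magnification of a compound microscope is the product of the objective and eyepiece magnifications:
M = M_obj x M_eye = 12 x 16 = 192.

192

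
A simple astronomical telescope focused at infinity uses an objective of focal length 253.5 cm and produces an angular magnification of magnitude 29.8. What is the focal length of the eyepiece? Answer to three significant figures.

8.51 cm

|M| = f_obj/f_eye, so f_eye = f_obj/|M| = 253.5/29.8 = 8.507 cm.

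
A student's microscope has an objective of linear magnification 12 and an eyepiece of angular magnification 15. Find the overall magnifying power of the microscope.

180

The overall magnification of a compound microscope is the product of the objective and eyepiece magnifications:
M = M_obj x M_eye = 12 x 15 = 180.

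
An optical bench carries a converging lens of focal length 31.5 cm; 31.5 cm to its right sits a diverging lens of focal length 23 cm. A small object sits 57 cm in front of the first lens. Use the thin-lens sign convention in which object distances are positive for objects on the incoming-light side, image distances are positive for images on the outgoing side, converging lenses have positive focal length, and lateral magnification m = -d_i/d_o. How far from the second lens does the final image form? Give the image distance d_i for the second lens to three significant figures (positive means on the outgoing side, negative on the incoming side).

First lens: d_i1 = 1/(1/31.5 - 1/57) = 70.412 cm.
Since 70.412 cm > 31.5 cm, the first image lies past the second lens and serves as a virtual object: d_o2 = L - d_i1 = -38.912 cm.
Second lens: d_i2 = 1/(1/(-23) - 1/(-38.912)) = -56.246 cm.

-56.2 cm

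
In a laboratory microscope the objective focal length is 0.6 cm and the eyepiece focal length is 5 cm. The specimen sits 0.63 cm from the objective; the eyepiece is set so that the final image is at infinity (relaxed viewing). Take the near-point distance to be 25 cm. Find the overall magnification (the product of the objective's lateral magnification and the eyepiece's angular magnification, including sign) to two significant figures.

-100

Objective: 1/d_i = 1/f_obj - 1/d_o = 1/0.6 - 1/0.63 = 0.07937 cm^-1, so d_i = 12.600 cm.
m_obj = -d_i/d_o = -12.600/0.63 = -20.000.
Eyepiece angular magnification (image at infinity): M_eye = D/f_e = 25/5 = 5.000.
Overall M = m_obj x M_eye = (-20.000)(5.000) = -100.00.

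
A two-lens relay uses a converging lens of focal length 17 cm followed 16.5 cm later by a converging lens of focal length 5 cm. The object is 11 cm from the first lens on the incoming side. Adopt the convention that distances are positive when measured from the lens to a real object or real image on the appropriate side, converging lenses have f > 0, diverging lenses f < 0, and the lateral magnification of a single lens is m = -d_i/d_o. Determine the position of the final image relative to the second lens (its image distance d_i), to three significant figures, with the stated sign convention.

Applying the thin-lens equation to the first lens, 1/17 = 1/11 + 1/d_i1, which gives d_i1 = -31.167 cm.
With d_i1 < 0 the first image is virtual and lies on the object side; the object distance for lens 2 is d_o2 = 16.5 - (-31.167) = 47.667 cm.
Applying the thin-lens equation again with f_2 = 5 cm and d_o2 = 47.667 cm gives d_i2 = 5.586 cm.

5.59 cm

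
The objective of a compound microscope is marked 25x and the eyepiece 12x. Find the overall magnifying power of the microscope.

The overall magnification of a compound microscope is the product of the objective and eyepiece magnifications:
M = M_obj x M_eye = 25 x 12 = 300.

300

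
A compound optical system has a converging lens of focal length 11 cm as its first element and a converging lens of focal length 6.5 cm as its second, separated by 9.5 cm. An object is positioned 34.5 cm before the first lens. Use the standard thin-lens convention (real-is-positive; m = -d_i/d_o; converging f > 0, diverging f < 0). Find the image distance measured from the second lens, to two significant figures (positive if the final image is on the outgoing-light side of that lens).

Lens 1: 1/d_i1 = 1/f_1 - 1/d_o1 = 1/11 - 1/34.5 = 0.06192 cm^-1, so d_i1 = 16.149 cm.
Since 16.149 cm > 9.5 cm, the first image lies past the second lens and serves as a virtual object: d_o2 = L - d_i1 = -6.649 cm.
Lens 2: 1/d_i2 = 1/f_2 - 1/d_o2 = 1/6.5 - 1/(-6.649) = 0.30425 cm^-1, so d_i2 = 3.287 cm.

3.3 cm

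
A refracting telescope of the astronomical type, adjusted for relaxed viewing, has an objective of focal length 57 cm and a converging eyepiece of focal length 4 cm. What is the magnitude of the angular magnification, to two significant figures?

|M| = f_obj/|f_eye| = 57/4 = 14.250.

14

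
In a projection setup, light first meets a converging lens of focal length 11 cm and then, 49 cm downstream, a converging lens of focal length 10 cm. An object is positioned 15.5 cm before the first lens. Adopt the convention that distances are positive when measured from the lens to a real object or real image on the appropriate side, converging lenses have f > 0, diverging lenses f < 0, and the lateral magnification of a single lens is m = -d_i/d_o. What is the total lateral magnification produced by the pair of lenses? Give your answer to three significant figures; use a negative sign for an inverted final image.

First lens: d_i1 = 1/(1/11 - 1/15.5) = 37.889 cm.
m_1 = -(37.889)/15.5 = -2.4444.
The intermediate image is 37.889 cm to the right of lens 1, so d_o2 = L - d_i1 = 49 - 37.889 = 11.111 cm.
Second lens: d_i2 = 1/(1/10 - 1/(11.111)) = 100.000 cm.
m_2 = -(100.000)/(11.111) = -9.0000.
The system's lateral magnification is m_1 m_2 = (-2.4444)(-9.0000) = 22.0000.

22.0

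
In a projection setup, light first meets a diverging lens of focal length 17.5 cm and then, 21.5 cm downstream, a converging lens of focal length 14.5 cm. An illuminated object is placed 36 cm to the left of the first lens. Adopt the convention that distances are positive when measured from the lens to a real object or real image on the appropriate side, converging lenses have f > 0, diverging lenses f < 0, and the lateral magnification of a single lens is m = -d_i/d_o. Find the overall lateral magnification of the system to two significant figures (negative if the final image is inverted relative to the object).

Lens 1: 1/d_i1 = 1/f_1 - 1/d_o1 = 1/(-17.5) - 1/36 = -0.08492 cm^-1, so d_i1 = -11.776 cm.
m_1 = -(-11.776)/36 = 0.3271.
With d_i1 < 0 the first image is virtual and lies on the object side; the object distance for lens 2 is d_o2 = 21.5 - (-11.776) = 33.276 cm.
Lens 2: 1/d_i2 = 1/f_2 - 1/d_o2 = 1/14.5 - 1/(33.276) = 0.03891 cm^-1, so d_i2 = 25.698 cm.
m_2 = -(25.698)/(33.276) = -0.7723.
Total m = m_1 x m_2 = (0.3271)(-0.7723) = -0.2526.

-0.25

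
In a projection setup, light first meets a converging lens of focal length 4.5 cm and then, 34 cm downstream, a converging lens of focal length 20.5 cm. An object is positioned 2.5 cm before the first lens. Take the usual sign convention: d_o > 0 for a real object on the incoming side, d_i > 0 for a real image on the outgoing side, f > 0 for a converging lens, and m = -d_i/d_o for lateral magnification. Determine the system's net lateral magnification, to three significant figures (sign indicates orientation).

Lens 1: 1/d_i1 = 1/f_1 - 1/d_o1 = 1/4.5 - 1/2.5 = -0.17778 cm^-1, so d_i1 = -5.625 cm.
m_1 = -(-5.625)/2.5 = 2.2500.
The intermediate image is virtual, 5.625 cm to the left of lens 1, so d_o2 = L - d_i1 = 34 - (-5.625) = 39.625 cm.
Lens 2: 1/d_i2 = 1/f_2 - 1/d_o2 = 1/20.5 - 1/(39.625) = 0.02354 cm^-1, so d_i2 = 42.474 cm.
m_2 = -(42.474)/(39.625) = -1.0719.
Overall magnification: m = m_1 m_2 = -2.4118.

-2.41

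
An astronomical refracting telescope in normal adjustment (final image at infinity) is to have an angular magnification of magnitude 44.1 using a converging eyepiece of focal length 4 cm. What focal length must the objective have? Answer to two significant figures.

|M| = f_obj/|f_eye|, so f_obj = |M| x |f_eye| = 44.1 x 4 = 176.400 cm.

180 cm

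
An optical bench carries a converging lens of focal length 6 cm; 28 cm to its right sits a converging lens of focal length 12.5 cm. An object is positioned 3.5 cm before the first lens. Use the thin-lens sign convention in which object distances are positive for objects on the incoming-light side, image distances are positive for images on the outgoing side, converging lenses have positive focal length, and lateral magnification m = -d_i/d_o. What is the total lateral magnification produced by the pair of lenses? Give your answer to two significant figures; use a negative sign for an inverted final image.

-1.3

First lens: d_i1 = 1/(1/6 - 1/3.5) = -8.400 cm.
m_1 = -(-8.400)/3.5 = 2.4000.
The intermediate image is virtual, 8.400 cm to the left of lens 1, so d_o2 = L - d_i1 = 28 - (-8.400) = 36.400 cm.
Second lens: d_i2 = 1/(1/12.5 - 1/(36.400)) = 19.038 cm.
m_2 = -(19.038)/(36.400) = -0.5230.
The system's lateral magnification is m_1 m_2 = (2.4000)(-0.5230) = -1.2552.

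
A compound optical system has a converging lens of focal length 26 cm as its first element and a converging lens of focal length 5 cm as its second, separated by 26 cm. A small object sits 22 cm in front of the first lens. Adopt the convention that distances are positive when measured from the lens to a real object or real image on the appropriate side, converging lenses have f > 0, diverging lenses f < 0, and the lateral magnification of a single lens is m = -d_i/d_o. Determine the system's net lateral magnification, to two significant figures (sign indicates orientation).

-0.20

Applying the thin-lens equation to the first lens, 1/26 = 1/22 + 1/d_i1, which gives d_i1 = -143.000 cm.
Its lateral magnification is m_1 = -d_i1/d_o1 = -(-143.000)/22 = 6.5000.
With d_i1 < 0 the first image is virtual and lies on the object side; the object distance for lens 2 is d_o2 = 26 - (-143.000) = 169.000 cm.
Applying the thin-lens equation again with f_2 = 5 cm and d_o2 = 169.000 cm gives d_i2 = 5.152 cm.
m_2 = -(5.152)/(169.000) = -0.0305.
Overall magnification: m = m_1 m_2 = -0.1982.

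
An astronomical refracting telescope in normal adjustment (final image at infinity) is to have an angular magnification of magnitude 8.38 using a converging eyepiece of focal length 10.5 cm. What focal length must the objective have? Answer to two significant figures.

|M| = f_obj/|f_eye|, so f_obj = |M| x |f_eye| = 8.38 x 10.5 = 87.990 cm.

88 cm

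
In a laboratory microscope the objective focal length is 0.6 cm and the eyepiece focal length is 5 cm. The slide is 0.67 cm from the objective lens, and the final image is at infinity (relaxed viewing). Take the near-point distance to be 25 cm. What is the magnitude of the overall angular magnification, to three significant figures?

42.9

Objective: 1/d_i = 1/f_obj - 1/d_o = 1/0.6 - 1/0.67 = 0.17413 cm^-1, so d_i = 5.743 cm.
m_obj = -d_i/d_o = -5.743/0.67 = -8.571.
Eyepiece angular magnification (image at infinity): M_eye = D/f_e = 25/5 = 5.000.
Overall M = m_obj x M_eye = (-8.571)(5.000) = -42.86.
|M| = 42.86.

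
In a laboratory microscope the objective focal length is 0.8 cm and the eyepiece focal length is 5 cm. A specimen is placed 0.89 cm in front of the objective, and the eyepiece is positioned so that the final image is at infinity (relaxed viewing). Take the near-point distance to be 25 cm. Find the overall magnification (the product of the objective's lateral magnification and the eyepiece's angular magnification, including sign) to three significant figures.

Objective: 1/d_i = 1/f_obj - 1/d_o = 1/0.8 - 1/0.89 = 0.12640 cm^-1, so d_i = 7.911 cm.
m_obj = -d_i/d_o = -7.911/0.89 = -8.889.
Eyepiece angular magnification (image at infinity): M_eye = D/f_e = 25/5 = 5.000.
Overall M = m_obj x M_eye = (-8.889)(5.000) = -44.44.

-44.4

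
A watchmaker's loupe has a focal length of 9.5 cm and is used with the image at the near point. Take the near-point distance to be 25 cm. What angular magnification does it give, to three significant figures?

M = 1 + D/f = 1 + 25/9.5 = 3.632.

3.63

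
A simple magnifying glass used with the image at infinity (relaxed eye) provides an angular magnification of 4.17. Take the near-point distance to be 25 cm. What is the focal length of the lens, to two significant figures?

For the image at infinity, M = D/f.
f = D/M = 25/4.17 = 5.995 cm.

6.0 cm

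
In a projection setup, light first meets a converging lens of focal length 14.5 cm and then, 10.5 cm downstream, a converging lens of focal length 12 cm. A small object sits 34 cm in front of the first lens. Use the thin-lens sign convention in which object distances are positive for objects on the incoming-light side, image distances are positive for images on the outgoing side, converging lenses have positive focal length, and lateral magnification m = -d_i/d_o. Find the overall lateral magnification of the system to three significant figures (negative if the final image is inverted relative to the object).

-0.333

Applying the thin-lens equation to the first lens, 1/14.5 = 1/34 + 1/d_i1, which gives d_i1 = 25.282 cm.
Its lateral magnification is m_1 = -d_i1/d_o1 = -(25.282)/34 = -0.7436.
This image would form 25.282 cm past lens 1, i.e. 14.782 cm beyond lens 2, so it is a virtual object for lens 2: d_o2 = 10.5 - 25.282 = -14.782 cm.
Applying the thin-lens equation again with f_2 = 12 cm and d_o2 = -14.782 cm gives d_i2 = 6.623 cm.
m_2 = -(6.623)/(-14.782) = 0.4481.
Total m = m_1 x m_2 = (-0.7436)(0.4481) = -0.3332.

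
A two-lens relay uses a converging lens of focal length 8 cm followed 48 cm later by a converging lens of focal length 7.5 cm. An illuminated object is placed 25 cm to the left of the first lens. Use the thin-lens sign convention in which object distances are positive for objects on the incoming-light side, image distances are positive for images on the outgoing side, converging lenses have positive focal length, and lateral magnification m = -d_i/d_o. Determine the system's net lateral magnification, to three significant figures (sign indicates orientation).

Lens 1: 1/d_i1 = 1/f_1 - 1/d_o1 = 1/8 - 1/25 = 0.08500 cm^-1, so d_i1 = 11.765 cm.
m_1 = -(11.765)/25 = -0.4706.
The intermediate image is 11.765 cm to the right of lens 1, so d_o2 = L - d_i1 = 48 - 11.765 = 36.235 cm.
Lens 2: 1/d_i2 = 1/f_2 - 1/d_o2 = 1/7.5 - 1/(36.235) = 0.10574 cm^-1, so d_i2 = 9.458 cm.
m_2 = -(9.458)/(36.235) = -0.2610.
Total m = m_1 x m_2 = (-0.4706)(-0.2610) = 0.1228.

0.123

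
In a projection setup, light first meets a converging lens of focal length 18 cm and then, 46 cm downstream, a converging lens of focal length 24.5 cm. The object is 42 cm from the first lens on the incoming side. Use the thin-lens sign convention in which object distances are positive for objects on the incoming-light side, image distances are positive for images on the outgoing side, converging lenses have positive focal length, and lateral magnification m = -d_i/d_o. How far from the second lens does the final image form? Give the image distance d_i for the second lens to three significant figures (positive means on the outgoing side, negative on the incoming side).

Applying the thin-lens equation to the first lens, 1/18 = 1/42 + 1/d_i1, which gives d_i1 = 31.500 cm.
Object distance for lens 2: d_o2 = 46 - 31.500 = 14.500 cm.
Applying the thin-lens equation again with f_2 = 24.5 cm and d_o2 = 14.500 cm gives d_i2 = -35.525 cm.

-35.5 cm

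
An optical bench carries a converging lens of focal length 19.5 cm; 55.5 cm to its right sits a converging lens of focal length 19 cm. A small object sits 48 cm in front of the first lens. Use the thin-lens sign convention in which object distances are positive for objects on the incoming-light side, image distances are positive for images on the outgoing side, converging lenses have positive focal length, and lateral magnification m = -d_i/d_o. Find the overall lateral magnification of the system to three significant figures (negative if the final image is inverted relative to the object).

Applying the thin-lens equation to the first lens, 1/19.5 = 1/48 + 1/d_i1, which gives d_i1 = 32.842 cm.
Its lateral magnification is m_1 = -d_i1/d_o1 = -(32.842)/48 = -0.6842.
The intermediate image is 32.842 cm to the right of lens 1, so d_o2 = L - d_i1 = 55.5 - 32.842 = 22.658 cm.
Applying the thin-lens equation again with f_2 = 19 cm and d_o2 = 22.658 cm gives d_i2 = 117.691 cm.
m_2 = -(117.691)/(22.658) = -5.1942.
Total m = m_1 x m_2 = (-0.6842)(-5.1942) = 3.5540.

3.55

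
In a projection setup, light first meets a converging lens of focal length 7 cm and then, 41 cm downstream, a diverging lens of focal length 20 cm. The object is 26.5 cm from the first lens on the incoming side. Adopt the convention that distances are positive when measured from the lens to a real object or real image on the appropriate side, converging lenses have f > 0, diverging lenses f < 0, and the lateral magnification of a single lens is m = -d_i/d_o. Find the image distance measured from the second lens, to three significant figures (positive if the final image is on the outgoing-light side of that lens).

-12.2 cm

Applying the thin-lens equation to the first lens, 1/7 = 1/26.5 + 1/d_i1, which gives d_i1 = 9.513 cm.
Object distance for lens 2: d_o2 = 41 - 9.513 = 31.487 cm.
Applying the thin-lens equation again with f_2 = -20 cm and d_o2 = 31.487 cm gives d_i2 = -12.231 cm.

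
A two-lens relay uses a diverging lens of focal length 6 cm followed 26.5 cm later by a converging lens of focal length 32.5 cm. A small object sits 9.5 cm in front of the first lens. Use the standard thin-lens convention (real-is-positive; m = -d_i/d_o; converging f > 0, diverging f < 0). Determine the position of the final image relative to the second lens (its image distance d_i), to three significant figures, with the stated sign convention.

-422 cm

First lens: d_i1 = 1/(1/(-6) - 1/9.5) = -3.677 cm.
The intermediate image is virtual, 3.677 cm to the left of lens 1, so d_o2 = L - d_i1 = 26.5 - (-3.677) = 30.177 cm.
Second lens: d_i2 = 1/(1/32.5 - 1/(30.177)) = -422.274 cm.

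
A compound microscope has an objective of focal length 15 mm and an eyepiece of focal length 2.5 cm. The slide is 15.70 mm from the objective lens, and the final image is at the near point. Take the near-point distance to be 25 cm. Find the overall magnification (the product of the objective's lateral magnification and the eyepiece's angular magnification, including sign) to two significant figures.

Convert to cm: f_obj = 15 mm = 1.5 cm; d_o = 15.70 mm = 1.57 cm.
Objective: 1/d_i = 1/f_obj - 1/d_o = 1/1.5 - 1/1.57 = 0.02972 cm^-1, so d_i = 33.643 cm.
m_obj = -d_i/d_o = -33.643/1.57 = -21.429.
Eyepiece angular magnification (image at near point): M_eye = 1 + D/f_e = 1 + 25/2.5 = 11.000.
Overall M = m_obj x M_eye = (-21.429)(11.000) = -235.71.

-240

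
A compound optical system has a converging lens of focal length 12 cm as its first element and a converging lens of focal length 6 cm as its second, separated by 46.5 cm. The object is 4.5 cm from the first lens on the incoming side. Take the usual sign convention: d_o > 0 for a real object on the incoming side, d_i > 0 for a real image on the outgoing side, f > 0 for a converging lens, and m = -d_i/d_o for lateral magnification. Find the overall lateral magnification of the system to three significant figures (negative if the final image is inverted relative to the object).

Lens 1: 1/d_i1 = 1/f_1 - 1/d_o1 = 1/12 - 1/4.5 = -0.13889 cm^-1, so d_i1 = -7.200 cm.
m_1 = -(-7.200)/4.5 = 1.6000.
With d_i1 < 0 the first image is virtual and lies on the object side; the object distance for lens 2 is d_o2 = 46.5 - (-7.200) = 53.700 cm.
Lens 2: 1/d_i2 = 1/f_2 - 1/d_o2 = 1/6 - 1/(53.700) = 0.14804 cm^-1, so d_i2 = 6.755 cm.
m_2 = -(6.755)/(53.700) = -0.1258.
Total m = m_1 x m_2 = (1.6000)(-0.1258) = -0.2013.

-0.201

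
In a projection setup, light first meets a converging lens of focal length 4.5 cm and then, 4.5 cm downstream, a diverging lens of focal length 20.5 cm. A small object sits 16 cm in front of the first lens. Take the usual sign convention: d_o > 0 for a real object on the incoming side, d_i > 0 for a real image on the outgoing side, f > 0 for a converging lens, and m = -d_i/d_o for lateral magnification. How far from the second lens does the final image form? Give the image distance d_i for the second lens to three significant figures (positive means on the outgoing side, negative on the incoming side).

1.93 cm

Lens 1: 1/d_i1 = 1/f_1 - 1/d_o1 = 1/4.5 - 1/16 = 0.15972 cm^-1, so d_i1 = 6.261 cm.
Since 6.261 cm > 4.5 cm, the first image lies past the second lens and serves as a virtual object: d_o2 = L - d_i1 = -1.761 cm.
Lens 2: 1/d_i2 = 1/f_2 - 1/d_o2 = 1/(-20.5) - 1/(-1.761) = 0.51912 cm^-1, so d_i2 = 1.926 cm.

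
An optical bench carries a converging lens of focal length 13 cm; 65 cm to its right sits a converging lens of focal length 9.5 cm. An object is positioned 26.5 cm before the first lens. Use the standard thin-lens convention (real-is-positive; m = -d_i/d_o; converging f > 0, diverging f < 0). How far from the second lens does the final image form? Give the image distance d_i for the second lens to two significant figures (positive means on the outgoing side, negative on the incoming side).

Lens 1: 1/d_i1 = 1/f_1 - 1/d_o1 = 1/13 - 1/26.5 = 0.03919 cm^-1, so d_i1 = 25.519 cm.
That image sits 39.481 cm in front of the second lens, so d_o2 = 39.481 cm.
Lens 2: 1/d_i2 = 1/f_2 - 1/d_o2 = 1/9.5 - 1/(39.481) = 0.07993 cm^-1, so d_i2 = 12.510 cm.

13 cm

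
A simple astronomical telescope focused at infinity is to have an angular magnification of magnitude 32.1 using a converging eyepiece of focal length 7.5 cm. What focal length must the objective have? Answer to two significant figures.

240 cm

|M| = f_obj/|f_eye|, so f_obj = |M| x |f_eye| = 32.1 x 7.5 = 240.750 cm.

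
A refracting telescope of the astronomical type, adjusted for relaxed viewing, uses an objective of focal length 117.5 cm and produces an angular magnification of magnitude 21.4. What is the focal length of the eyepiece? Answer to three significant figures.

|M| = f_obj/f_eye, so f_eye = f_obj/|M| = 117.5/21.4 = 5.491 cm.

5.49 cm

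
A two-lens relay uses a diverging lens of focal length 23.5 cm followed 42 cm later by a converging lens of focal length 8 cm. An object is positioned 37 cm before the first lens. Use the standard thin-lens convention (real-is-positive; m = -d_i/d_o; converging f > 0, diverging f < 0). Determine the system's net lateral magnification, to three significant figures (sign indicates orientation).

-0.0642

First lens: d_i1 = 1/(1/(-23.5) - 1/37) = -14.372 cm.
m_1 = -(-14.372)/37 = 0.3884.
The intermediate image is virtual, 14.372 cm to the left of lens 1, so d_o2 = L - d_i1 = 42 - (-14.372) = 56.372 cm.
Second lens: d_i2 = 1/(1/8 - 1/(56.372)) = 9.323 cm.
m_2 = -(9.323)/(56.372) = -0.1654.
Overall magnification: m = m_1 m_2 = -0.0642.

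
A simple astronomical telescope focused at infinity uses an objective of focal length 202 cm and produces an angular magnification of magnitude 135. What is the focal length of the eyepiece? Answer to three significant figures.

|M| = f_obj/f_eye, so f_eye = f_obj/|M| = 202/135.0 = 1.496 cm.

1.50 cm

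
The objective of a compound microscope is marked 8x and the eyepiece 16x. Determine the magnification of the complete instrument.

128

The overall magnification of a compound microscope is the product of the objective and eyepiece magnifications:
M = M_obj x M_eye = 8 x 16 = 128.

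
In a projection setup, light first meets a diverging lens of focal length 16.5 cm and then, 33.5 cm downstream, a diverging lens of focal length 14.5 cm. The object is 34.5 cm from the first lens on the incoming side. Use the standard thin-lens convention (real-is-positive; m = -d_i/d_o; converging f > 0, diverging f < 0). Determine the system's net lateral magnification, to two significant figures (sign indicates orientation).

0.079

Lens 1: 1/d_i1 = 1/f_1 - 1/d_o1 = 1/(-16.5) - 1/34.5 = -0.08959 cm^-1, so d_i1 = -11.162 cm.
m_1 = -(-11.162)/34.5 = 0.3235.
The intermediate image is virtual, 11.162 cm to the left of lens 1, so d_o2 = L - d_i1 = 33.5 - (-11.162) = 44.662 cm.
Lens 2: 1/d_i2 = 1/f_2 - 1/d_o2 = 1/(-14.5) - 1/(44.662) = -0.09136 cm^-1, so d_i2 = -10.946 cm.
m_2 = -(-10.946)/(44.662) = 0.2451.
Overall magnification: m = m_1 m_2 = 0.0793.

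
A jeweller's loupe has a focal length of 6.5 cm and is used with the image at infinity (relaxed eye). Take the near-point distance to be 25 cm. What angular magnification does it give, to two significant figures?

M = D/f = 25/6.5 = 3.846.

3.8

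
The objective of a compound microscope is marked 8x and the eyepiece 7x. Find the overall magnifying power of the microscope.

56

The overall magnification of a compound microscope is the product of the objective and eyepiece magnifications:
M = M_obj x M_eye = 8 x 7 = 56.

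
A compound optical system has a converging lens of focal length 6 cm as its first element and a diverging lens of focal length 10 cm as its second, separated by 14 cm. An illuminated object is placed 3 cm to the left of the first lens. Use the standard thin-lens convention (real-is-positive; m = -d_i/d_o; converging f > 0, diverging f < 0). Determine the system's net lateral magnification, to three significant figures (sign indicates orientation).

Applying the thin-lens equation to the first lens, 1/6 = 1/3 + 1/d_i1, which gives d_i1 = -6.000 cm.
Its lateral magnification is m_1 = -d_i1/d_o1 = -(-6.000)/3 = 2.0000.
The intermediate image is virtual, 6.000 cm to the left of lens 1, so d_o2 = L - d_i1 = 14 - (-6.000) = 20.000 cm.
Applying the thin-lens equation again with f_2 = -10 cm and d_o2 = 20.000 cm gives d_i2 = -6.667 cm.
m_2 = -(-6.667)/(20.000) = 0.3333.
The system's lateral magnification is m_1 m_2 = (2.0000)(0.3333) = 0.6667.

0.667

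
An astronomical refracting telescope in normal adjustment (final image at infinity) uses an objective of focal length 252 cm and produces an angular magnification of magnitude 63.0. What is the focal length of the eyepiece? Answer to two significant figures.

|M| = f_obj/f_eye, so f_eye = f_obj/|M| = 252/63.0 = 4.000 cm.

4.0 cm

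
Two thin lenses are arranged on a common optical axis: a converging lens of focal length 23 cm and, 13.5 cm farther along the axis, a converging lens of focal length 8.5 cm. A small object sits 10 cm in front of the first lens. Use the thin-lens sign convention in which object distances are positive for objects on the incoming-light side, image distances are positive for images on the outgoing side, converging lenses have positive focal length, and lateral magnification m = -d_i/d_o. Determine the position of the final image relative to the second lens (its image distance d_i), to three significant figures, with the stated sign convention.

Applying the thin-lens equation to the first lens, 1/23 = 1/10 + 1/d_i1, which gives d_i1 = -17.692 cm.
With d_i1 < 0 the first image is virtual and lies on the object side; the object distance for lens 2 is d_o2 = 13.5 - (-17.692) = 31.192 cm.
Applying the thin-lens equation again with f_2 = 8.5 cm and d_o2 = 31.192 cm gives d_i2 = 11.684 cm.

11.7 cm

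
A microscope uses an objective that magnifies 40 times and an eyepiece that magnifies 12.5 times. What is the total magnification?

500

The overall magnification of a compound microscope is the product of the objective and eyepiece magnifications:
M = M_obj x M_eye = 40 x 12.5 = 500.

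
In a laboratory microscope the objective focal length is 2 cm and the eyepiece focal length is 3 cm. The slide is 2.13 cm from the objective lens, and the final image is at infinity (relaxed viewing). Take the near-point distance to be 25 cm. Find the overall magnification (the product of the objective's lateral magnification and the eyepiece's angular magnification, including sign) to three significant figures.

Objective: 1/d_i = 1/f_obj - 1/d_o = 1/2 - 1/2.13 = 0.03052 cm^-1, so d_i = 32.769 cm.
m_obj = -d_i/d_o = -32.769/2.13 = -15.385.
Eyepiece angular magnification (image at infinity): M_eye = D/f_e = 25/3 = 8.333.
Overall M = m_obj x M_eye = (-15.385)(8.333) = -128.21.

-128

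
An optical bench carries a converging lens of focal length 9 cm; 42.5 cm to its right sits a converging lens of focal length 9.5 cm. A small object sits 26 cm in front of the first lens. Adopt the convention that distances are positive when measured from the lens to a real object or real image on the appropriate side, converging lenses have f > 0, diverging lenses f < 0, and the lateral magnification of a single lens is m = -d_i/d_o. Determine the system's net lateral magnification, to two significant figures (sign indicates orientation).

0.26

Applying the thin-lens equation to the first lens, 1/9 = 1/26 + 1/d_i1, which gives d_i1 = 13.765 cm.
Its lateral magnification is m_1 = -d_i1/d_o1 = -(13.765)/26 = -0.5294.
That image sits 28.735 cm in front of the second lens, so d_o2 = 28.735 cm.
Applying the thin-lens equation again with f_2 = 9.5 cm and d_o2 = 28.735 cm gives d_i2 = 14.192 cm.
m_2 = -(14.192)/(28.735) = -0.4939.
The system's lateral magnification is m_1 m_2 = (-0.5294)(-0.4939) = 0.2615.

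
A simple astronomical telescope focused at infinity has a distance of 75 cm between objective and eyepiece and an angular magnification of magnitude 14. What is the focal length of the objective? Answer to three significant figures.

In normal adjustment the tube length equals f_obj + f_eye and |M| = f_obj/f_eye.
So f_obj = 14 f_eye and 14 f_eye + f_eye = 75 cm, giving f_eye = 75/15 = 5.000 cm and f_obj = 70.000 cm.

70.0 cm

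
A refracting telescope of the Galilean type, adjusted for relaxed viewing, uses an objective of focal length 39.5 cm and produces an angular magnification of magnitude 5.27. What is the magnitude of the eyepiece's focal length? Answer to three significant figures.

7.50 cm

|M| = f_obj/|f_eye|, so |f_eye| = f_obj/|M| = 39.5/5.27 = 7.495 cm.
(The eyepiece is diverging, so its signed focal length is -7.495 cm.)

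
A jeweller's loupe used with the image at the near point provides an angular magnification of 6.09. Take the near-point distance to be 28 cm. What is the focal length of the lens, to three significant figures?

For the image at the near point, M = 1 + D/f.
f = D/(M - 1) = 28/(6.09 - 1) = 5.501 cm.

5.50 cm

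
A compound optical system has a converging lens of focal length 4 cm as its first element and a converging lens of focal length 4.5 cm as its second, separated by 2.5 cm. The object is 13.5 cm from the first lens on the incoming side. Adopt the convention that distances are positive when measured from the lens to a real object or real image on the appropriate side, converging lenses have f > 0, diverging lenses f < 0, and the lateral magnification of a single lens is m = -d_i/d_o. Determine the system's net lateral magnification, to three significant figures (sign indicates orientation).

Lens 1: 1/d_i1 = 1/f_1 - 1/d_o1 = 1/4 - 1/13.5 = 0.17593 cm^-1, so d_i1 = 5.684 cm.
m_1 = -(5.684)/13.5 = -0.4211.
Since 5.684 cm > 2.5 cm, the first image lies past the second lens and serves as a virtual object: d_o2 = L - d_i1 = -3.184 cm.
Lens 2: 1/d_i2 = 1/f_2 - 1/d_o2 = 1/4.5 - 1/(-3.184) = 0.53627 cm^-1, so d_i2 = 1.865 cm.
m_2 = -(1.865)/(-3.184) = 0.5856.
Overall magnification: m = m_1 m_2 = -0.2466.

-0.247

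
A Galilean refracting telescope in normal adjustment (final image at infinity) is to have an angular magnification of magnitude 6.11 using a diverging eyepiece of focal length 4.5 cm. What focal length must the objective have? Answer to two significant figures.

|M| = f_obj/|f_eye|, so f_obj = |M| x |f_eye| = 6.11 x 4.5 = 27.495 cm.

27 cm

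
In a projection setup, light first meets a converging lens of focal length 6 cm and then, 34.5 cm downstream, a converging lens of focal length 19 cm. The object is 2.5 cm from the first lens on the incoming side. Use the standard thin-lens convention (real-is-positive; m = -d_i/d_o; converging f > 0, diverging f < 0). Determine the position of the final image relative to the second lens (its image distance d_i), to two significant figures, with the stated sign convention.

First lens: d_i1 = 1/(1/6 - 1/2.5) = -4.286 cm.
The intermediate image is virtual, 4.286 cm to the left of lens 1, so d_o2 = L - d_i1 = 34.5 - (-4.286) = 38.786 cm.
Second lens: d_i2 = 1/(1/19 - 1/(38.786)) = 37.245 cm.

37 cm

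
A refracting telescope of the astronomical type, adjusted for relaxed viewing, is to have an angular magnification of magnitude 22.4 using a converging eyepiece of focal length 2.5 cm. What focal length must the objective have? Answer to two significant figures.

|M| = f_obj/|f_eye|, so f_obj = |M| x |f_eye| = 22.4 x 2.5 = 56.000 cm.

56 cm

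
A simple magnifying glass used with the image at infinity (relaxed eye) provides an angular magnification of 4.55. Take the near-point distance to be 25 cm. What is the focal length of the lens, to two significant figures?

For the image at infinity, M = D/f.
f = D/M = 25/4.55 = 5.495 cm.

5.5 cm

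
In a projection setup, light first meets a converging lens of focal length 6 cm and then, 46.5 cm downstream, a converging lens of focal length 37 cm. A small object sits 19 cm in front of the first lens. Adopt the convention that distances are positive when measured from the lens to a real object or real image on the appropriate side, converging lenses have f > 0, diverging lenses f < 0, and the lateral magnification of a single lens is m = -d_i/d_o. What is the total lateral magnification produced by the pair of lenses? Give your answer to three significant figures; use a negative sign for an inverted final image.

23.4

Lens 1: 1/d_i1 = 1/f_1 - 1/d_o1 = 1/6 - 1/19 = 0.11404 cm^-1, so d_i1 = 8.769 cm.
m_1 = -(8.769)/19 = -0.4615.
Object distance for lens 2: d_o2 = 46.5 - 8.769 = 37.731 cm.
Lens 2: 1/d_i2 = 1/f_2 - 1/d_o2 = 1/37 - 1/(37.731) = 0.00052 cm^-1, so d_i2 = 1910.368 cm.
m_2 = -(1910.368)/(37.731) = -50.6316.
Overall magnification: m = m_1 m_2 = 23.3684.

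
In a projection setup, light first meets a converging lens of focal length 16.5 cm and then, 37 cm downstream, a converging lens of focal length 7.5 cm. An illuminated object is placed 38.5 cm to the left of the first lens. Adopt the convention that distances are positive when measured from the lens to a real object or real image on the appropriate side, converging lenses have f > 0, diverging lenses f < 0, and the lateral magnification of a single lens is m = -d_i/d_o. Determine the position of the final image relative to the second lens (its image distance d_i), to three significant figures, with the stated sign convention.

Applying the thin-lens equation to the first lens, 1/16.5 = 1/38.5 + 1/d_i1, which gives d_i1 = 28.875 cm.
The intermediate image is 28.875 cm to the right of lens 1, so d_o2 = L - d_i1 = 37 - 28.875 = 8.125 cm.
Applying the thin-lens equation again with f_2 = 7.5 cm and d_o2 = 8.125 cm gives d_i2 = 97.500 cm.

97.5 cm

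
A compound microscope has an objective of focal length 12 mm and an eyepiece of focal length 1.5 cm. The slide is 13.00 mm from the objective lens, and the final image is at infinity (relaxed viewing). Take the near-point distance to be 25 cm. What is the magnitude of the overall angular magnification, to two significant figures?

200

Convert to cm: f_obj = 12 mm = 1.2 cm; d_o = 13.00 mm = 1.30 cm.
Objective: 1/d_i = 1/f_obj - 1/d_o = 1/1.2 - 1/1.30 = 0.06410 cm^-1, so d_i = 15.600 cm.
m_obj = -d_i/d_o = -15.600/1.30 = -12.000.
Eyepiece angular magnification (image at infinity): M_eye = D/f_e = 25/1.5 = 16.667.
Overall M = m_obj x M_eye = (-12.000)(16.667) = -200.00.
|M| = 200.00.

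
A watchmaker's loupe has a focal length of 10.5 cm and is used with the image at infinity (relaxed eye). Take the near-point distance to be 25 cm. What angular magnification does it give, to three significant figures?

M = D/f = 25/10.5 = 2.381.

2.38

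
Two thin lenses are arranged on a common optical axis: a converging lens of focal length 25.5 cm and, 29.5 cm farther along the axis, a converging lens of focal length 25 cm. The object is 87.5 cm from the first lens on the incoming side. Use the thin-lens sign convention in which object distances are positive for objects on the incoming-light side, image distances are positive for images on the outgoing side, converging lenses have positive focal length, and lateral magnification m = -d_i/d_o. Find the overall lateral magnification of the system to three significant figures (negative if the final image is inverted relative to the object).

Applying the thin-lens equation to the first lens, 1/25.5 = 1/87.5 + 1/d_i1, which gives d_i1 = 35.988 cm.
Its lateral magnification is m_1 = -d_i1/d_o1 = -(35.988)/87.5 = -0.4113.
This image would form 35.988 cm past lens 1, i.e. 6.488 cm beyond lens 2, so it is a virtual object for lens 2: d_o2 = 29.5 - 35.988 = -6.488 cm.
Applying the thin-lens equation again with f_2 = 25 cm and d_o2 = -6.488 cm gives d_i2 = 5.151 cm.
m_2 = -(5.151)/(-6.488) = 0.7940.
The system's lateral magnification is m_1 m_2 = (-0.4113)(0.7940) = -0.3265.

-0.327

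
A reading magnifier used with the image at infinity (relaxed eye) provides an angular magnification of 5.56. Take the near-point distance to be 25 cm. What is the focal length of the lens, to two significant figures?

4.5 cm

For the image at infinity, M = D/f.
f = D/M = 25/5.56 = 4.496 cm.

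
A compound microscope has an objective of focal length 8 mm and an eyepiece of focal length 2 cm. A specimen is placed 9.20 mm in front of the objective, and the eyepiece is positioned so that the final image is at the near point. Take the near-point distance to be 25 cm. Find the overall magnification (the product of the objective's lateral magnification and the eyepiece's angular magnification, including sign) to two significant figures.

-90

Convert to cm: f_obj = 8 mm = 0.8 cm; d_o = 9.20 mm = 0.92 cm.
Objective: 1/d_i = 1/f_obj - 1/d_o = 1/0.8 - 1/0.92 = 0.16304 cm^-1, so d_i = 6.133 cm.
m_obj = -d_i/d_o = -6.133/0.92 = -6.667.
Eyepiece angular magnification (image at near point): M_eye = 1 + D/f_e = 1 + 25/2 = 13.500.
Overall M = m_obj x M_eye = (-6.667)(13.500) = -90.00.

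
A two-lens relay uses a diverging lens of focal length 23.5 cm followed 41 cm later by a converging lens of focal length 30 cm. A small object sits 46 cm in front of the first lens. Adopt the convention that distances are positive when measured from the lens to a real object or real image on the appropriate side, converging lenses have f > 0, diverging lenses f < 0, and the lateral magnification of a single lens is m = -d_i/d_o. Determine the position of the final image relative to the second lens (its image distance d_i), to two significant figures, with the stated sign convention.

Lens 1: 1/d_i1 = 1/f_1 - 1/d_o1 = 1/(-23.5) - 1/46 = -0.06429 cm^-1, so d_i1 = -15.554 cm.
With d_i1 < 0 the first image is virtual and lies on the object side; the object distance for lens 2 is d_o2 = 41 - (-15.554) = 56.554 cm.
Lens 2: 1/d_i2 = 1/f_2 - 1/d_o2 = 1/30 - 1/(56.554) = 0.01565 cm^-1, so d_i2 = 63.893 cm.

64 cm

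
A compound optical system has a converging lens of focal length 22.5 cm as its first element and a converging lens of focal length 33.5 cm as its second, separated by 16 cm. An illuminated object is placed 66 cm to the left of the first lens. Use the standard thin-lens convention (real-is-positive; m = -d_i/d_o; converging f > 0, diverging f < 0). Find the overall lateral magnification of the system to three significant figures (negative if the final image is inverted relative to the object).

-0.336

Lens 1: 1/d_i1 = 1/f_1 - 1/d_o1 = 1/22.5 - 1/66 = 0.02929 cm^-1, so d_i1 = 34.138 cm.
m_1 = -(34.138)/66 = -0.5172.
This image would form 34.138 cm past lens 1, i.e. 18.138 cm beyond lens 2, so it is a virtual object for lens 2: d_o2 = 16 - 34.138 = -18.138 cm.
Lens 2: 1/d_i2 = 1/f_2 - 1/d_o2 = 1/33.5 - 1/(-18.138) = 0.08498 cm^-1, so d_i2 = 11.767 cm.
m_2 = -(11.767)/(-18.138) = 0.6487.
The system's lateral magnification is m_1 m_2 = (-0.5172)(0.6487) = -0.3356.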